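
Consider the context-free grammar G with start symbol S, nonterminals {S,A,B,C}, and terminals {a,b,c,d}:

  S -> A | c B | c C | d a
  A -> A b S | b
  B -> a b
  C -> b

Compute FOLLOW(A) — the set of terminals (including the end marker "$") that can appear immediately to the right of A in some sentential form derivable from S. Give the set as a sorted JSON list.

FIRST iteration:
pass 1:
  A via A→b: +{b}
  B via B→a b: +{a}
  C via C→b: +{b}
  S via S→A: +{b}
  S via S→c B: +{c}
  S via S→d a: +{d}
  S: {b,c,d}  A: {b}  B: {a}  C: {b}
pass 2: (no change)
  S: {b,c,d}  A: {b}  B: {a}  C: {b}

FOLLOW sets:
initialize: $ ∈ FOLLOW(S)
[1]
  A→A b S: FOLLOW(A) ⊇ FIRST(b) = {b}; new: +{b}
  A→A b S: FOLLOW(S) ⊇ FOLLOW(A) ⊇ {b}; new: +{b}
  S→A: FOLLOW(A) ⊇ FOLLOW(S) ⊇ {$,b}; new: +{$}
  S→c B: FOLLOW(B) ⊇ FOLLOW(S) ⊇ {$,b}; new: +{$,b}
  S→c C: FOLLOW(C) ⊇ FOLLOW(S) ⊇ {$,b}; new: +{$,b}
  FOLLOW[S]={$,b}  FOLLOW[A]={$,b}  FOLLOW[B]={$,b}  FOLLOW[C]={$,b}
[2] (stable)
  FOLLOW[S]={$,b}  FOLLOW[A]={$,b}  FOLLOW[B]={$,b}  FOLLOW[C]={$,b}

FOLLOW(A) = ["$", "b"]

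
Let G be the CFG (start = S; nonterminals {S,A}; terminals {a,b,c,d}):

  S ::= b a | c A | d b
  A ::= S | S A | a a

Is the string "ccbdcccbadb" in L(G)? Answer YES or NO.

Convert to CNF:
  S -> T1 T0 | T2 A | T3 T1
  A -> S A | T0 T0 | T1 T0 | T2 A | T3 T1
  T0 -> a
  T1 -> b
  T2 -> c
  T3 -> d

Fill CYK table bottom-up:
  T[0,0] 'c' = {T2}  orig:{}
  T[1,1] 'c' = {T2}  orig:{}
  T[2,2] 'b' = {T1}  orig:{}
  T[3,3] 'd' = {T3}  orig:{}
  T[4,4] 'c' = {T2}  orig:{}
  T[5,5] 'c' = {T2}  orig:{}
  T[6,6] 'c' = {T2}  orig:{}
  T[7,7] 'b' = {T1}  orig:{}
  T[8,8] 'a' = {T0}  orig:{}
  T[9,9] 'd' = {T3}  orig:{}
  T[10,10] 'b' = {T1}  orig:{}
  T[0,1] 'cc' = ∅
  T[1,2] 'cb' = ∅
  T[2,3] 'bd' = ∅
  T[3,4] 'dc' = ∅
  T[4,5] 'cc' = ∅
  T[5,6] 'cc' = ∅
  T[6,7] 'cb' = ∅
  T[7,8] 'ba' = {A,S}
  T[8,9] 'ad' = ∅
  T[9,10] 'db' = {A,S}
  T[0,2] 'ccb' = ∅
  T[1,3] 'cbd' = ∅
  T[2,4] 'bdc' = ∅
  T[3,5] 'dcc' = ∅
  T[4,6] 'ccc' = ∅
  T[5,7] 'ccb' = ∅
  T[6,8] 'cba' = {A,S}
  T[7,9] 'bad' = ∅
  T[8,10] 'adb' = ∅
  T[0,3] 'ccbd' = ∅
  T[1,4] 'cbdc' = ∅
  T[2,5] 'bdcc' = ∅
  T[3,6] 'dccc' = ∅
  T[4,7] 'cccb' = ∅
  T[5,8] 'ccba' = {A,S}
  T[6,9] 'cbad' = ∅
  T[7,10] 'badb' = {A}
  T[0,4] 'ccbdc' = ∅
  T[1,5] 'cbdcc' = ∅
  T[2,6] 'bdccc' = ∅
  T[3,7] 'dcccb' = ∅
  T[4,8] 'cccba' = {A,S}
  T[5,9] 'ccbad' = ∅
  T[6,10] 'cbadb' = {A,S}
  T[0,5] 'ccbdcc' = ∅
  T[1,6] 'cbdccc' = ∅
  T[2,7] 'bdcccb' = ∅
  T[3,8] 'dcccba' = ∅
  T[4,9] 'cccbad' = ∅
  T[5,10] 'ccbadb' = {A,S}
  T[0,6] 'ccbdccc' = ∅
  T[1,7] 'cbdcccb' = ∅
  T[2,8] 'bdcccba' = ∅
  T[3,9] 'dcccbad' = ∅
  T[4,10] 'cccbadb' = {A,S}
  T[0,7] 'ccbdcccb' = ∅
  T[1,8] 'cbdcccba' = ∅
  T[2,9] 'bdcccbad' = ∅
  T[3,10] 'dcccbadb' = ∅
  T[0,8] 'ccbdcccba' = ∅
  T[1,9] 'cbdcccbad' = ∅
  T[2,10] 'bdcccbadb' = ∅
  T[0,9] 'ccbdcccbad' = ∅
  T[1,10] 'cbdcccbadb' = ∅
  T[0,10] 'ccbdcccbadb' = ∅

S ∉ T[0,10] ⇒ NO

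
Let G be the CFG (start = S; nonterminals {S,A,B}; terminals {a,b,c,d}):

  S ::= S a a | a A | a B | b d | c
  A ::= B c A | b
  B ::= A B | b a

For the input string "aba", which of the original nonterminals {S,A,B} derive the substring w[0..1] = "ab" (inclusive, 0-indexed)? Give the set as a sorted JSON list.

Convert to CNF:
  S -> S X5 | T1 T3 | T2 A | T2 B | c
  A -> B X4 | b
  B -> A B | T1 T2
  T0 -> c
  T1 -> b
  T2 -> a
  T3 -> d
  X4 -> T0 A
  X5 -> T2 T2

CYK table (by increasing span) — only the sub-triangle for w[0..1]:
  T[0,0] 'a' = {T2}  orig:{}
  T[1,1] 'b' = {A,T1}  orig:{A}
  T[0,1] 'ab' = {S}

Original NTs in T[0,1] deriving "ab": ["S"]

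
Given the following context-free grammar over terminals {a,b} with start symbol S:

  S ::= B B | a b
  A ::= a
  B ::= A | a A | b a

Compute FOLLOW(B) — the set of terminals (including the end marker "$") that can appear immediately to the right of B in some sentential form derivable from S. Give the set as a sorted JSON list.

Compute FIRST by fixpoint:
pass 1:
  A via A→a: +{a}
  B via B→A: +{a}
  B via B→b a: +{b}
  S via S→B B: +{a,b}
  FIRST[S]={a,b}  FIRST[A]={a}  FIRST[B]={a,b}
pass 2: (stable)
  FIRST[S]={a,b}  FIRST[A]={a}  FIRST[B]={a,b}

FOLLOW sets:
initialize: $ ∈ FOLLOW(S)
round 1:
  S→B B: FOLLOW(B) ⊇ FIRST(B) = {a,b}; new: +{a,b}
  S→B B: FOLLOW(B) ⊇ FOLLOW(S) ⊇ {$}; new: +{$}
  FOLLOW[S]={$}  FOLLOW[A]={}  FOLLOW[B]={$,a,b}
round 2:
  B→A: FOLLOW(A) ⊇ FOLLOW(B) ⊇ {$,a,b}; new: +{$,a,b}
  FOLLOW[S]={$}  FOLLOW[A]={$,a,b}  FOLLOW[B]={$,a,b}
round 3: — fixpoint
  FOLLOW[S]={$}  FOLLOW[A]={$,a,b}  FOLLOW[B]={$,a,b}

FOLLOW(B) = ["$", "a", "b"]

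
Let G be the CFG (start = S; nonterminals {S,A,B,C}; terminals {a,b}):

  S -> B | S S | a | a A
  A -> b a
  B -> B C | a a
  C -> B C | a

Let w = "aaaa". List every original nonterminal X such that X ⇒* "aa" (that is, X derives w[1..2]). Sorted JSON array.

Convert to CNF:
  S -> B C | S S | T1 A | T1 T1 | a
  A -> T0 T1
  B -> B C | T1 T1
  C -> B C | a
  T0 -> b
  T1 -> a

CYK fill — only the sub-triangle for w[1..2]:
  T[1,1] 'a' = {C,S,T1}  orig:{C,S}
  T[2,2] 'a' = {C,S,T1}  orig:{C,S}
  T[1,2] 'aa' = {B,S}

Original NTs in T[1,2] deriving "aa": ["B", "S"]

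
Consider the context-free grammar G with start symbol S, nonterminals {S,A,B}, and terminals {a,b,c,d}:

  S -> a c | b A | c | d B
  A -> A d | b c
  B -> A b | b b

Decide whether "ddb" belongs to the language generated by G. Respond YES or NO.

CNF form of G:
  S -> T0 B | T1 A | T3 T2 | c
  A -> A T0 | T1 T2
  B -> A T1 | T1 T1
  T0 -> d
  T1 -> b
  T2 -> c
  T3 -> a

CYK table (by increasing span):
  cell(0,0) d: {T0}  orig:{}
  cell(1,1) d: {T0}  orig:{}
  cell(2,2) b: {T1}  orig:{}
  cell(0,1) dd: ∅
  cell(1,2) db: ∅
  cell(0,2) ddb: ∅

S ∉ T[0,2] ⇒ NO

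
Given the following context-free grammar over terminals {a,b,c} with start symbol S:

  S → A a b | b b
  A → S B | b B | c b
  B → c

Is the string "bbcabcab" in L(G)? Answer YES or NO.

CNF form of G:
  S -> A X3 | T0 T0
  A -> S B | T0 B | T1 T0
  B -> c
  T0 -> b
  T1 -> c
  T2 -> a
  X3 -> T2 T0

Fill CYK table bottom-up:
  cell(0,0) b: {T0}  orig:{}
  cell(1,1) b: {T0}  orig:{}
  cell(2,2) c: {B,T1}  orig:{B}
  cell(3,3) a: {T2}  orig:{}
  cell(4,4) b: {T0}  orig:{}
  cell(5,5) c: {B,T1}  orig:{B}
  cell(6,6) a: {T2}  orig:{}
  cell(7,7) b: {T0}  orig:{}
  cell(0,1) bb: {S}
  cell(1,2) bc: {A}
  cell(2,3) ca: ∅
  cell(3,4) ab: {X3}  orig:{}
  cell(4,5) bc: {A}
  cell(5,6) ca: ∅
  cell(6,7) ab: {X3}  orig:{}
  cell(0,2) bbc: {A}
  cell(1,3) bca: ∅
  cell(2,4) cab: ∅
  cell(3,5) abc: ∅
  cell(4,6) bca: ∅
  cell(5,7) cab: ∅
  cell(0,3) bbca: ∅
  cell(1,4) bcab: {S}
  cell(2,5) cabc: ∅
  cell(3,6) abca: ∅
  cell(4,7) bcab: {S}
  cell(0,4) bbcab: {S}
  cell(1,5) bcabc: {A}
  cell(2,6) cabca: ∅
  cell(3,7) abcab: ∅
  cell(0,5) bbcabc: {A}
  cell(1,6) bcabca: ∅
  cell(2,7) cabcab: ∅
  cell(0,6) bbcabca: ∅
  cell(1,7) bcabcab: {S}
  cell(0,7) bbcabcab: {S}

S ∈ T[0,7] ⇒ YES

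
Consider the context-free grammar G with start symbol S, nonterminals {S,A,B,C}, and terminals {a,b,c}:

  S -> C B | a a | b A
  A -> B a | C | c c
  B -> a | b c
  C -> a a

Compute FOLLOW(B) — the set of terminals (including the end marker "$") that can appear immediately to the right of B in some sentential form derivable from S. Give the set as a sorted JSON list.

FIRST sets, iterate to fixpoint:
[1]
  A via A→c c: +{c}
  B via B→a: +{a}
  B via B→b c: +{b}
  C via C→a a: +{a}
  S via S→C B: +{a}
  S via S→b A: +{b}
  FIRST(S)={a,b}  FIRST(A)={c}  FIRST(B)={a,b}  FIRST(C)={a}
[2]
  A via A→B a: +{a,b}
  FIRST(S)={a,b}  FIRST(A)={a,b,c}  FIRST(B)={a,b}  FIRST(C)={a}
[3] — fixpoint
  FIRST(S)={a,b}  FIRST(A)={a,b,c}  FIRST(B)={a,b}  FIRST(C)={a}

FOLLOW iteration:
FOLLOW(S) := {$}
pass 1:
  A→B a: FOLLOW(B) ⊇ FIRST(a) = {a}; new: +{a}
  S→C B: FOLLOW(C) ⊇ FIRST(B) = {a,b}; new: +{a,b}
  S→C B: FOLLOW(B) ⊇ FOLLOW(S) ⊇ {$}; new: +{$}
  S→b A: FOLLOW(A) ⊇ FOLLOW(S) ⊇ {$}; new: +{$}
  FOLLOW(S)={$}  FOLLOW(A)={$}  FOLLOW(B)={$,a}  FOLLOW(C)={a,b}
pass 2:
  A→C: FOLLOW(C) ⊇ FOLLOW(A) ⊇ {$}; new: +{$}
  FOLLOW(S)={$}  FOLLOW(A)={$}  FOLLOW(B)={$,a}  FOLLOW(C)={$,a,b}
pass 3: (stable)
  FOLLOW(S)={$}  FOLLOW(A)={$}  FOLLOW(B)={$,a}  FOLLOW(C)={$,a,b}

FOLLOW(B) = ["$", "a"]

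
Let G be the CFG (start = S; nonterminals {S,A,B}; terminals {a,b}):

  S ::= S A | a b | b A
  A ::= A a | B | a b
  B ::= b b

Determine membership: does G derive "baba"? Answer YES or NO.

Convert to CNF:
  S -> S A | T0 T1 | T1 A
  A -> A T0 | T0 T1 | T1 T1
  B -> T1 T1
  T0 -> a
  T1 -> b

CYK table (by increasing span):
  [0..0]={T1}  "b"  orig:{}
  [1..1]={T0}  "a"  orig:{}
  [2..2]={T1}  "b"  orig:{}
  [3..3]={T0}  "a"  orig:{}
  [0..1]=∅  "ba"
  [1..2]={A,S}  "ab"
  [2..3]=∅  "ba"
  [0..2]={S}  "bab"
  [1..3]={A}  "aba"
  [0..3]={S}  "baba"

S ∈ T[0,3] ⇒ YES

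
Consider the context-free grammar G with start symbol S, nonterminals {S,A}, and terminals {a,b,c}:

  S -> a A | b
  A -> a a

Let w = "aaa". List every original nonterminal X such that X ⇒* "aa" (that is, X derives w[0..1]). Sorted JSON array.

Convert to CNF:
  S -> T0 A | b
  A -> T0 T0
  T0 -> a

Fill CYK table bottom-up (cells [i..j] with 0 ≤ i ≤ j ≤ 1 only):
  cell(0,0) a: {T0}  orig:{}
  cell(1,1) a: {T0}  orig:{}
  cell(0,1) aa: {A}

Original NTs in T[0,1] deriving "aa": ["A"]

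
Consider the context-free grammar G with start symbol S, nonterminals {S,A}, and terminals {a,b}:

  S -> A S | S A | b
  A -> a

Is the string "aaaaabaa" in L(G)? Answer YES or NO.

CNF form of G:
  S -> A S | S A | b
  A -> a

Fill CYK table bottom-up:
  T[0,0] 'a' = {A}
  T[1,1] 'a' = {A}
  T[2,2] 'a' = {A}
  T[3,3] 'a' = {A}
  T[4,4] 'a' = {A}
  T[5,5] 'b' = {S}
  T[6,6] 'a' = {A}
  T[7,7] 'a' = {A}
  T[0,1] 'aa' = ∅
  T[1,2] 'aa' = ∅
  T[2,3] 'aa' = ∅
  T[3,4] 'aa' = ∅
  T[4,5] 'ab' = {S}
  T[5,6] 'ba' = {S}
  T[6,7] 'aa' = ∅
  T[0,2] 'aaa' = ∅
  T[1,3] 'aaa' = ∅
  T[2,4] 'aaa' = ∅
  T[3,5] 'aab' = {S}
  T[4,6] 'aba' = {S}
  T[5,7] 'baa' = {S}
  T[0,3] 'aaaa' = ∅
  T[1,4] 'aaaa' = ∅
  T[2,5] 'aaab' = {S}
  T[3,6] 'aaba' = {S}
  T[4,7] 'abaa' = {S}
  T[0,4] 'aaaaa' = ∅
  T[1,5] 'aaaab' = {S}
  T[2,6] 'aaaba' = {S}
  T[3,7] 'aabaa' = {S}
  T[0,5] 'aaaaab' = {S}
  T[1,6] 'aaaaba' = {S}
  T[2,7] 'aaabaa' = {S}
  T[0,6] 'aaaaaba' = {S}
  T[1,7] 'aaaabaa' = {S}
  T[0,7] 'aaaaabaa' = {S}

S ∈ T[0,7] ⇒ YES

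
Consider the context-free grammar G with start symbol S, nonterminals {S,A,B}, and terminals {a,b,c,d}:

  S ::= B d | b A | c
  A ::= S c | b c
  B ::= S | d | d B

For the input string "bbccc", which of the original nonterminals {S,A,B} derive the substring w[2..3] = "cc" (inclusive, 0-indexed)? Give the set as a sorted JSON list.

CNF form of G:
  S -> B T2 | T1 A | c
  A -> S T0 | T1 T0
  B -> B T2 | T1 A | T2 B | c | d
  T0 -> c
  T1 -> b
  T2 -> d

CYK table (by increasing span) — only the sub-triangle for w[2..3]:
  [2..2]={B,S,T0}  "c"  orig:{B,S}
  [3..3]={B,S,T0}  "c"  orig:{B,S}
  [2..3]={A}  "cc"

Original NTs in T[2,3] deriving "cc": ["A"]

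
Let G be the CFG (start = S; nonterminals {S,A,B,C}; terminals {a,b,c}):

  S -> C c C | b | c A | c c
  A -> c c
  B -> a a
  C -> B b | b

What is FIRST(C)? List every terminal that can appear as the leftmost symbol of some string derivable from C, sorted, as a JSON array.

FIRST sets, iterate to fixpoint:
round 1:
  A via A→c c: +{c}
  B via B→a a: +{a}
  C via C→B b: +{a}
  C via C→b: +{b}
  S via S→C c C: +{a,b}
  S via S→c A: +{c}
  FIRST[S]={a,b,c}  FIRST[A]={c}  FIRST[B]={a}  FIRST[C]={a,b}
round 2: (stable)
  FIRST[S]={a,b,c}  FIRST[A]={c}  FIRST[B]={a}  FIRST[C]={a,b}

FIRST(C) = ["a", "b"]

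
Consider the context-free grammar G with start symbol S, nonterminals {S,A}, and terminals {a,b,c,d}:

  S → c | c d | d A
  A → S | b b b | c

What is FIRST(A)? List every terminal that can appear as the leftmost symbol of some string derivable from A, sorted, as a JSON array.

Compute FIRST by fixpoint:
pass 1:
  A via A→b b b: +{b}
  A via A→c: +{c}
  S via S→c: +{c}
  S via S→d A: +{d}
  S: {c,d}  A: {b,c}
pass 2:
  A via A→S: +{d}
  S: {c,d}  A: {b,c,d}
pass 3: (stable)
  S: {c,d}  A: {b,c,d}

FIRST(A) = ["b", "c", "d"]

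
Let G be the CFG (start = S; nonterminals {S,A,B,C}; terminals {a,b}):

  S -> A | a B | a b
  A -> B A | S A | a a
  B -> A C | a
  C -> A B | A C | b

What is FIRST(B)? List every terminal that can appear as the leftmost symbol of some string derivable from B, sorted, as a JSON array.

FIRST iteration:
iter 1:
  A via A→a a: +{a}
  B via B→A C: +{a}
  C via C→A B: +{a}
  C via C→b: +{b}
  S via S→A: +{a}
  FIRST[S]={a}  FIRST[A]={a}  FIRST[B]={a}  FIRST[C]={a,b}
iter 2: done
  FIRST[S]={a}  FIRST[A]={a}  FIRST[B]={a}  FIRST[C]={a,b}

FIRST(B) = ["a"]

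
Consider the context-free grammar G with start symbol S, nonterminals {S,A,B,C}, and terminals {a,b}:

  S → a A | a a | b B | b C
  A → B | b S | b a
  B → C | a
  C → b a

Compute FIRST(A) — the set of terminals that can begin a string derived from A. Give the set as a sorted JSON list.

FIRST iteration:
[1]
  A via A→b S: +{b}
  B via B→a: +{a}
  C via C→b a: +{b}
  S via S→a A: +{a}
  S via S→b B: +{b}
  FIRST(S)={a,b}  FIRST(A)={b}  FIRST(B)={a}  FIRST(C)={b}
[2]
  A via A→B: +{a}
  B via B→C: +{b}
  FIRST(S)={a,b}  FIRST(A)={a,b}  FIRST(B)={a,b}  FIRST(C)={b}
[3] done
  FIRST(S)={a,b}  FIRST(A)={a,b}  FIRST(B)={a,b}  FIRST(C)={b}

FIRST(A) = ["a", "b"]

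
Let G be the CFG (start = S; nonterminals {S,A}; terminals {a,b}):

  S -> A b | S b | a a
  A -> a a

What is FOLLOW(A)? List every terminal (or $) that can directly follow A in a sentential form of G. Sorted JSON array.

FIRST iteration:
iter 1:
  A via A→a a: +{a}
  S via S→A b: +{a}
  FIRST[S]={a}  FIRST[A]={a}
iter 2: done
  FIRST[S]={a}  FIRST[A]={a}

FOLLOW sets:
FOLLOW(S) := {$}
iter 1:
  S→A b: FOLLOW(A) ⊇ FIRST(b) = {b}; new: +{b}
  S→S b: FOLLOW(S) ⊇ FIRST(b) = {b}; new: +{b}
  S: {$,b}  A: {b}
iter 2: (stable)
  S: {$,b}  A: {b}

FOLLOW(A) = ["b"]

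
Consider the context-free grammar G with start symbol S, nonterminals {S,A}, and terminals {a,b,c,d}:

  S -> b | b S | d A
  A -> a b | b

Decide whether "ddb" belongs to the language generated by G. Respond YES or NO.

Convert to CNF:
  S -> T1 S | T2 A | b
  A -> T0 T1 | b
  T0 -> a
  T1 -> b
  T2 -> d

CYK fill:
  cell(0,0) d: {T2}  orig:{}
  cell(1,1) d: {T2}  orig:{}
  cell(2,2) b: {A,S,T1}  orig:{A,S}
  cell(0,1) dd: ∅
  cell(1,2) db: {S}
  cell(0,2) ddb: ∅

S ∉ T[0,2] ⇒ NO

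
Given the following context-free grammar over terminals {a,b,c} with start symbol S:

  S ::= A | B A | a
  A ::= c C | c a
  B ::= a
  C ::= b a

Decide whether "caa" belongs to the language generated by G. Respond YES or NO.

Convert to CNF:
  S -> B A | T0 C | T0 T1 | a
  A -> T0 C | T0 T1
  B -> a
  C -> T2 T1
  T0 -> c
  T1 -> a
  T2 -> b

CYK table (by increasing span):
  T[0,0] 'c' = {T0}  orig:{}
  T[1,1] 'a' = {B,S,T1}  orig:{B,S}
  T[2,2] 'a' = {B,S,T1}  orig:{B,S}
  T[0,1] 'ca' = {A,S}
  T[1,2] 'aa' = ∅
  T[0,2] 'caa' = ∅

S ∉ T[0,2] ⇒ NO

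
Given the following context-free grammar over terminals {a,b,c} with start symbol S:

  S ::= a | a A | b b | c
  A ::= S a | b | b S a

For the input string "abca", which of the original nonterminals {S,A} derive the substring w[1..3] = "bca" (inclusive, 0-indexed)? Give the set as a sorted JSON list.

CNF form of G:
  S -> T0 A | T1 T1 | a | c
  A -> S T0 | T1 X2 | b
  T0 -> a
  T1 -> b
  X2 -> S T0

CYK fill (cells [i..j] with 1 ≤ i ≤ j ≤ 3 only):
  [1..1]={A,T1}  "b"  orig:{A}
  [2..2]={S}  "c"
  [3..3]={S,T0}  "a"  orig:{S}
  [1..2]=∅  "bc"
  [2..3]={A,X2}  "ca"  orig:{A}
  [1..3]={A}  "bca"

Original NTs in T[1,3] deriving "bca": ["A"]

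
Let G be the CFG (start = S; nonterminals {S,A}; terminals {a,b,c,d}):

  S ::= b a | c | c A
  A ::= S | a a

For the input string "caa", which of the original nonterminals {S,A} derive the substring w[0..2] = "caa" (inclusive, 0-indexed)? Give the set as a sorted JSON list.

CNF form of G:
  S -> T1 T0 | T2 A | c
  A -> T0 T0 | T1 T0 | T2 A | c
  T0 -> a
  T1 -> b
  T2 -> c

CYK fill — only the sub-triangle for w[0..2]:
  T[0,0] 'c' = {A,S,T2}  orig:{A,S}
  T[1,1] 'a' = {T0}  orig:{}
  T[2,2] 'a' = {T0}  orig:{}
  T[0,1] 'ca' = ∅
  T[1,2] 'aa' = {A}
  T[0,2] 'caa' = {A,S}

Original NTs in T[0,2] deriving "caa": ["A", "S"]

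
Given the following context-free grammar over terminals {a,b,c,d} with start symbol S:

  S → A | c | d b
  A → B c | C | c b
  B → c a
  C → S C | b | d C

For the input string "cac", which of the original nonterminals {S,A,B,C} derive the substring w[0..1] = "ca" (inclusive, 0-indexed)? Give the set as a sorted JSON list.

CNF form of G:
  S -> B T0 | S C | T0 T1 | T2 C | T2 T1 | b | c
  A -> B T0 | S C | T0 T1 | T2 C | b
  B -> T0 T3
  C -> S C | T2 C | b
  T0 -> c
  T1 -> b
  T2 -> d
  T3 -> a

Fill CYK table bottom-up — only the sub-triangle for w[0..1]:
  T[0,0] 'c' = {S,T0}  orig:{S}
  T[1,1] 'a' = {T3}  orig:{}
  T[0,1] 'ca' = {B}

Original NTs in T[0,1] deriving "ca": ["B"]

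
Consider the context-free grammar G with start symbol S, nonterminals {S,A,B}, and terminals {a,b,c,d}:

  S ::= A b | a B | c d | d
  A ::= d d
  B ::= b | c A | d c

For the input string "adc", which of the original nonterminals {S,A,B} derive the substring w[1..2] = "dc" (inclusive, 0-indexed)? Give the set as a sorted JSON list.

CNF form of G:
  S -> A T2 | T1 T0 | T3 B | d
  A -> T0 T0
  B -> T0 T1 | T1 A | b
  T0 -> d
  T1 -> c
  T2 -> b
  T3 -> a

Fill CYK table bottom-up, restricted to cells inside w[1..2]:
  cell(1,1) d: {S,T0}  orig:{S}
  cell(2,2) c: {T1}  orig:{}
  cell(1,2) dc: {B}

Original NTs in T[1,2] deriving "dc": ["B"]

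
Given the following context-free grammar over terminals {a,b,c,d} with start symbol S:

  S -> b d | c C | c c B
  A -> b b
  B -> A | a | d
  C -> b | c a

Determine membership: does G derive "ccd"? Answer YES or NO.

Convert to CNF:
  S -> T0 T3 | T1 C | T1 X4
  A -> T0 T0
  B -> T0 T0 | a | d
  C -> T1 T2 | b
  T0 -> b
  T1 -> c
  T2 -> a
  T3 -> d
  X4 -> T1 B

Fill CYK table bottom-up:
  T[0,0] 'c' = {T1}  orig:{}
  T[1,1] 'c' = {T1}  orig:{}
  T[2,2] 'd' = {B,T3}  orig:{B}
  T[0,1] 'cc' = ∅
  T[1,2] 'cd' = {X4}  orig:{}
  T[0,2] 'ccd' = {S}

S ∈ T[0,2] ⇒ YES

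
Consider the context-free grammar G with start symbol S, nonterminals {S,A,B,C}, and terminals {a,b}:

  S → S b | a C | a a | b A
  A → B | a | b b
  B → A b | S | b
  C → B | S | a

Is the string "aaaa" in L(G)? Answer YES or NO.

CNF form of G:
  S -> S T0 | T0 A | T1 C | T1 T1
  A -> A T0 | S T0 | T0 A | T0 T0 | T1 C | T1 T1 | a | b
  B -> A T0 | S T0 | T0 A | T1 C | T1 T1 | b
  C -> A T0 | S T0 | T0 A | T1 C | T1 T1 | a | b
  T0 -> b
  T1 -> a

CYK table (by increasing span):
  T[0,0] 'a' = {A,C,T1}  orig:{A,C}
  T[1,1] 'a' = {A,C,T1}  orig:{A,C}
  T[2,2] 'a' = {A,C,T1}  orig:{A,C}
  T[3,3] 'a' = {A,C,T1}  orig:{A,C}
  T[0,1] 'aa' = {A,B,C,S}
  T[1,2] 'aa' = {A,B,C,S}
  T[2,3] 'aa' = {A,B,C,S}
  T[0,2] 'aaa' = {A,B,C,S}
  T[1,3] 'aaa' = {A,B,C,S}
  T[0,3] 'aaaa' = {A,B,C,S}

S ∈ T[0,3] ⇒ YES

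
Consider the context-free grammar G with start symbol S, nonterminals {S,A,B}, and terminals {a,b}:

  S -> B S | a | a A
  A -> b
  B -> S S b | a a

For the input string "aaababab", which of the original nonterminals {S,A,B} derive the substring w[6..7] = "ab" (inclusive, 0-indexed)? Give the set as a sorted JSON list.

Convert to CNF:
  S -> B S | T1 A | a
  A -> b
  B -> S X2 | T1 T1
  T0 -> b
  T1 -> a
  X2 -> S T0

Fill CYK table bottom-up — only the sub-triangle for w[6..7]:
  cell(6,6) a: {S,T1}  orig:{S}
  cell(7,7) b: {A,T0}  orig:{A}
  cell(6,7) ab: {S,X2}  orig:{S}

Original NTs in T[6,7] deriving "ab": ["S"]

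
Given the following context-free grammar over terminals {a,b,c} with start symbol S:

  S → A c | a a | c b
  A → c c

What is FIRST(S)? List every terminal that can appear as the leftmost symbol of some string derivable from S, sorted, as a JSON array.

FIRST iteration:
iter 1:
  A via A→c c: +{c}
  S via S→A c: +{c}
  S via S→a a: +{a}
  FIRST(S)={a,c}  FIRST(A)={c}
iter 2: (no change)
  FIRST(S)={a,c}  FIRST(A)={c}

FIRST(S) = ["a", "c"]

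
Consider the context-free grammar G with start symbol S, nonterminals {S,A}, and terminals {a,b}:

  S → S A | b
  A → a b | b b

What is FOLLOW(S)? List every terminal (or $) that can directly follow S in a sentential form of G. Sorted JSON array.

Compute FIRST by fixpoint:
[1]
  A via A→a b: +{a}
  A via A→b b: +{b}
  S via S→b: +{b}
  S: {b}  A: {a,b}
[2] — fixpoint
  S: {b}  A: {a,b}

Compute FOLLOW by fixpoint:
initialize: $ ∈ FOLLOW(S)
pass 1:
  S→S A: FOLLOW(S) ⊇ FIRST(A) = {a,b}; new: +{a,b}
  S→S A: FOLLOW(A) ⊇ FOLLOW(S) ⊇ {$,a,b}; new: +{$,a,b}
  S: {$,a,b}  A: {$,a,b}
pass 2: — fixpoint
  S: {$,a,b}  A: {$,a,b}

FOLLOW(S) = ["$", "a", "b"]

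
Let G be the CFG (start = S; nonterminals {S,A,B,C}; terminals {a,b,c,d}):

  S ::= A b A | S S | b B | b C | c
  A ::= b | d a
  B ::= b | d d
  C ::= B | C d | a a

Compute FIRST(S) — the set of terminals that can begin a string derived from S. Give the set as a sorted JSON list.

FIRST sets, iterate to fixpoint:
iter 1:
  A via A→b: +{b}
  A via A→d a: +{d}
  B via B→b: +{b}
  B via B→d d: +{d}
  C via C→B: +{b,d}
  C via C→a a: +{a}
  S via S→A b A: +{b,d}
  S via S→c: +{c}
  S: {b,c,d}  A: {b,d}  B: {b,d}  C: {a,b,d}
iter 2: — fixpoint
  S: {b,c,d}  A: {b,d}  B: {b,d}  C: {a,b,d}

FIRST(S) = ["b", "c", "d"]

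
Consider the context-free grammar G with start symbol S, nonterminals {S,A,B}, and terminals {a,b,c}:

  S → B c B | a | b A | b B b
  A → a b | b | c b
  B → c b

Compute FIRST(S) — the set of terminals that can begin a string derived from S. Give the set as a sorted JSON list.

Compute FIRST by fixpoint:
pass 1:
  A via A→a b: +{a}
  A via A→b: +{b}
  A via A→c b: +{c}
  B via B→c b: +{c}
  S via S→B c B: +{c}
  S via S→a: +{a}
  S via S→b A: +{b}
  S: {a,b,c}  A: {a,b,c}  B: {c}
pass 2: (no change)
  S: {a,b,c}  A: {a,b,c}  B: {c}

FIRST(S) = ["a", "b", "c"]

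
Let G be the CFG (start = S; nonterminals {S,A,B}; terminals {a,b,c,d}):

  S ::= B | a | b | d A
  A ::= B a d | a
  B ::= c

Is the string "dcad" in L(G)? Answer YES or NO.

Convert to CNF:
  S -> T1 A | a | b | c
  A -> B X2 | a
  B -> c
  T0 -> a
  T1 -> d
  X2 -> T0 T1

CYK fill:
  cell(0,0) d: {T1}  orig:{}
  cell(1,1) c: {B,S}
  cell(2,2) a: {A,S,T0}  orig:{A,S}
  cell(3,3) d: {T1}  orig:{}
  cell(0,1) dc: ∅
  cell(1,2) ca: ∅
  cell(2,3) ad: {X2}  orig:{}
  cell(0,2) dca: ∅
  cell(1,3) cad: {A}
  cell(0,3) dcad: {S}

S ∈ T[0,3] ⇒ YES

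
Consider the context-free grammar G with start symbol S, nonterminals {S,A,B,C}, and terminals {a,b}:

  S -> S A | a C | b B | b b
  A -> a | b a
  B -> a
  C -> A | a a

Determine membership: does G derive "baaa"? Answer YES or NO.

Convert to CNF:
  S -> S A | T0 B | T0 T0 | T1 C
  A -> T0 T1 | a
  B -> a
  C -> T0 T1 | T1 T1 | a
  T0 -> b
  T1 -> a

Fill CYK table bottom-up:
  T[0,0] 'b' = {T0}  orig:{}
  T[1,1] 'a' = {A,B,C,T1}  orig:{A,B,C}
  T[2,2] 'a' = {A,B,C,T1}  orig:{A,B,C}
  T[3,3] 'a' = {A,B,C,T1}  orig:{A,B,C}
  T[0,1] 'ba' = {A,C,S}
  T[1,2] 'aa' = {C,S}
  T[2,3] 'aa' = {C,S}
  T[0,2] 'baa' = {S}
  T[1,3] 'aaa' = {S}
  T[0,3] 'baaa' = {S}

S ∈ T[0,3] ⇒ YES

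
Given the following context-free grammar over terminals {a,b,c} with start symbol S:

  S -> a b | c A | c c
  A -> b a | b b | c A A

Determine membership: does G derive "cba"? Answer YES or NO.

CNF form of G:
  S -> T1 T0 | T2 A | T2 T2
  A -> T0 T0 | T0 T1 | T2 X3
  T0 -> b
  T1 -> a
  T2 -> c
  X3 -> A A

CYK fill:
  cell(0,0) c: {T2}  orig:{}
  cell(1,1) b: {T0}  orig:{}
  cell(2,2) a: {T1}  orig:{}
  cell(0,1) cb: ∅
  cell(1,2) ba: {A}
  cell(0,2) cba: {S}

S ∈ T[0,2] ⇒ YES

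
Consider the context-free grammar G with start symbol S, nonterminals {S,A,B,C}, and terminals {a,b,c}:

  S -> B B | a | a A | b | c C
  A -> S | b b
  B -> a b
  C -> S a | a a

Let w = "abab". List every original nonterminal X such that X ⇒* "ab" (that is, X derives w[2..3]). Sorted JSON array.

CNF form of G:
  S -> B B | T0 A | T2 C | a | b
  A -> B B | T0 A | T1 T1 | T2 C | a | b
  B -> T0 T1
  C -> S T0 | T0 T0
  T0 -> a
  T1 -> b
  T2 -> c

CYK fill, restricted to cells inside w[2..3]:
  cell(2,2) a: {A,S,T0}  orig:{A,S}
  cell(3,3) b: {A,S,T1}  orig:{A,S}
  cell(2,3) ab: {A,B,S}

Original NTs in T[2,3] deriving "ab": ["A", "B", "S"]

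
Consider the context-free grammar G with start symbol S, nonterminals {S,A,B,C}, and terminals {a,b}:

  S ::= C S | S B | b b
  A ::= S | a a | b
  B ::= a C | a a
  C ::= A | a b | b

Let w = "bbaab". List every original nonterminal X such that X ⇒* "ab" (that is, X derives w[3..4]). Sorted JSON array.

Convert to CNF:
  S -> C S | S B | T1 T1
  A -> C S | S B | T0 T0 | T1 T1 | b
  B -> T0 C | T0 T0
  C -> C S | S B | T0 T0 | T0 T1 | T1 T1 | b
  T0 -> a
  T1 -> b

Fill CYK table bottom-up (cells [i..j] with 3 ≤ i ≤ j ≤ 4 only):
  [3..3]={T0}  "a"  orig:{}
  [4..4]={A,C,T1}  "b"  orig:{A,C}
  [3..4]={B,C}  "ab"

Original NTs in T[3,4] deriving "ab": ["B", "C"]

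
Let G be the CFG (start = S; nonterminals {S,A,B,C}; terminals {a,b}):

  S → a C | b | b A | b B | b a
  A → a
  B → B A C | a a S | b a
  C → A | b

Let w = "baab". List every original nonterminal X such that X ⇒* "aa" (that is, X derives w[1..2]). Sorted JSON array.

CNF form of G:
  S -> T0 C | T1 A | T1 B | T1 T0 | b
  A -> a
  B -> B X2 | T0 X3 | T1 T0
  C -> a | b
  T0 -> a
  T1 -> b
  X2 -> A C
  X3 -> T0 S

CYK fill, restricted to cells inside w[1..2]:
  cell(1,1) a: {A,C,T0}  orig:{A,C}
  cell(2,2) a: {A,C,T0}  orig:{A,C}
  cell(1,2) aa: {S,X2}  orig:{S}

Original NTs in T[1,2] deriving "aa": ["S"]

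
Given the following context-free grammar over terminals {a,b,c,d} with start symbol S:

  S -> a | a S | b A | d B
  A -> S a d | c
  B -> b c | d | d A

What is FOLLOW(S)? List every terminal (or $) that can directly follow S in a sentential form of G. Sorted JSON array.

FIRST sets, iterate to fixpoint:
[1]
  A via A→c: +{c}
  B via B→b c: +{b}
  B via B→d: +{d}
  S via S→a: +{a}
  S via S→b A: +{b}
  S via S→d B: +{d}
  FIRST[S]={a,b,d}  FIRST[A]={c}  FIRST[B]={b,d}
[2]
  A via A→S a d: +{a,b,d}
  FIRST[S]={a,b,d}  FIRST[A]={a,b,c,d}  FIRST[B]={b,d}
[3] (stable)
  FIRST[S]={a,b,d}  FIRST[A]={a,b,c,d}  FIRST[B]={b,d}

FOLLOW iteration:
seed FOLLOW(S) with $
[1]
  A→S a d: FOLLOW(S) ⊇ FIRST(a) = {a}; new: +{a}
  S→b A: FOLLOW(A) ⊇ FOLLOW(S) ⊇ {$,a}; new: +{$,a}
  S→d B: FOLLOW(B) ⊇ FOLLOW(S) ⊇ {$,a}; new: +{$,a}
  FOLLOW(S)={$,a}  FOLLOW(A)={$,a}  FOLLOW(B)={$,a}
[2] — fixpoint
  FOLLOW(S)={$,a}  FOLLOW(A)={$,a}  FOLLOW(B)={$,a}

FOLLOW(S) = ["$", "a"]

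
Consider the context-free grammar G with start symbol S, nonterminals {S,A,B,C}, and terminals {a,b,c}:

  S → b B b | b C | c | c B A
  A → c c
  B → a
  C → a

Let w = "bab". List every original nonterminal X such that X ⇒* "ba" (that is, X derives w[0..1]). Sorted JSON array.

CNF form of G:
  S -> T0 X3 | T1 C | T1 X2 | c
  A -> T0 T0
  B -> a
  C -> a
  T0 -> c
  T1 -> b
  X2 -> B T1
  X3 -> B A

Fill CYK table bottom-up, restricted to cells inside w[0..1]:
  T[0,0] 'b' = {T1}  orig:{}
  T[1,1] 'a' = {B,C}
  T[0,1] 'ba' = {S}

Original NTs in T[0,1] deriving "ba": ["S"]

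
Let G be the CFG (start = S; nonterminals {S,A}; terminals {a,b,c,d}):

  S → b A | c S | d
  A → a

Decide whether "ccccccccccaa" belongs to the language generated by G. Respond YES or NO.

Convert to CNF:
  S -> T0 A | T1 S | d
  A -> a
  T0 -> b
  T1 -> c

CYK fill:
  cell(0,0) c: {T1}  orig:{}
  cell(1,1) c: {T1}  orig:{}
  cell(2,2) c: {T1}  orig:{}
  cell(3,3) c: {T1}  orig:{}
  cell(4,4) c: {T1}  orig:{}
  cell(5,5) c: {T1}  orig:{}
  cell(6,6) c: {T1}  orig:{}
  cell(7,7) c: {T1}  orig:{}
  cell(8,8) c: {T1}  orig:{}
  cell(9,9) c: {T1}  orig:{}
  cell(10,10) a: {A}
  cell(11,11) a: {A}
  cell(0,1) cc: ∅
  cell(1,2) cc: ∅
  cell(2,3) cc: ∅
  cell(3,4) cc: ∅
  cell(4,5) cc: ∅
  cell(5,6) cc: ∅
  cell(6,7) cc: ∅
  cell(7,8) cc: ∅
  cell(8,9) cc: ∅
  cell(9,10) ca: ∅
  cell(10,11) aa: ∅
  cell(0,2) ccc: ∅
  cell(1,3) ccc: ∅
  cell(2,4) ccc: ∅
  cell(3,5) ccc: ∅
  cell(4,6) ccc: ∅
  cell(5,7) ccc: ∅
  cell(6,8) ccc: ∅
  cell(7,9) ccc: ∅
  cell(8,10) cca: ∅
  cell(9,11) caa: ∅
  cell(0,3) cccc: ∅
  cell(1,4) cccc: ∅
  cell(2,5) cccc: ∅
  cell(3,6) cccc: ∅
  cell(4,7) cccc: ∅
  cell(5,8) cccc: ∅
  cell(6,9) cccc: ∅
  cell(7,10) ccca: ∅
  cell(8,11) ccaa: ∅
  cell(0,4) ccccc: ∅
  cell(1,5) ccccc: ∅
  cell(2,6) ccccc: ∅
  cell(3,7) ccccc: ∅
  cell(4,8) ccccc: ∅
  cell(5,9) ccccc: ∅
  cell(6,10) cccca: ∅
  cell(7,11) cccaa: ∅
  cell(0,5) cccccc: ∅
  cell(1,6) cccccc: ∅
  cell(2,7) cccccc: ∅
  cell(3,8) cccccc: ∅
  cell(4,9) cccccc: ∅
  cell(5,10) ccccca: ∅
  cell(6,11) ccccaa: ∅
  cell(0,6) ccccccc: ∅
  cell(1,7) ccccccc: ∅
  cell(2,8) ccccccc: ∅
  cell(3,9) ccccccc: ∅
  cell(4,10) cccccca: ∅
  cell(5,11) cccccaa: ∅
  cell(0,7) cccccccc: ∅
  cell(1,8) cccccccc: ∅
  cell(2,9) cccccccc: ∅
  cell(3,10) ccccccca: ∅
  cell(4,11) ccccccaa: ∅
  cell(0,8) ccccccccc: ∅
  cell(1,9) ccccccccc: ∅
  cell(2,10) cccccccca: ∅
  cell(3,11) cccccccaa: ∅
  cell(0,9) cccccccccc: ∅
  cell(1,10) ccccccccca: ∅
  cell(2,11) ccccccccaa: ∅
  cell(0,10) cccccccccca: ∅
  cell(1,11) cccccccccaa: ∅
  cell(0,11) ccccccccccaa: ∅

S ∉ T[0,11] ⇒ NO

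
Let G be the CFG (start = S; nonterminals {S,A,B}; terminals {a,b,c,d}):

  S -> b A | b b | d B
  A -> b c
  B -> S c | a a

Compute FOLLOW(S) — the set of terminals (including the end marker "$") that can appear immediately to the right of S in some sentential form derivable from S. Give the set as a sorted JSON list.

FIRST iteration:
round 1:
  A via A→b c: +{b}
  B via B→a a: +{a}
  S via S→b A: +{b}
  S via S→d B: +{d}
  S: {b,d}  A: {b}  B: {a}
round 2:
  B via B→S c: +{b,d}
  S: {b,d}  A: {b}  B: {a,b,d}
round 3: (no change)
  S: {b,d}  A: {b}  B: {a,b,d}

FOLLOW sets:
seed FOLLOW(S) with $
pass 1:
  B→S c: FOLLOW(S) ⊇ FIRST(c) = {c}; new: +{c}
  S→b A: FOLLOW(A) ⊇ FOLLOW(S) ⊇ {$,c}; new: +{$,c}
  S→d B: FOLLOW(B) ⊇ FOLLOW(S) ⊇ {$,c}; new: +{$,c}
  FOLLOW(S)={$,c}  FOLLOW(A)={$,c}  FOLLOW(B)={$,c}
pass 2: (stable)
  FOLLOW(S)={$,c}  FOLLOW(A)={$,c}  FOLLOW(B)={$,c}

FOLLOW(S) = ["$", "c"]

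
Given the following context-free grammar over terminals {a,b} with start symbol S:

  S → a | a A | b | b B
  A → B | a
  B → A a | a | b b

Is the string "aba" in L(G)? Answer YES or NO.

Convert to CNF:
  S -> T0 A | T1 B | a | b
  A -> A T0 | T1 T1 | a
  B -> A T0 | T1 T1 | a
  T0 -> a
  T1 -> b

Fill CYK table bottom-up:
  T[0,0] 'a' = {A,B,S,T0}  orig:{A,B,S}
  T[1,1] 'b' = {S,T1}  orig:{S}
  T[2,2] 'a' = {A,B,S,T0}  orig:{A,B,S}
  T[0,1] 'ab' = ∅
  T[1,2] 'ba' = {S}
  T[0,2] 'aba' = ∅

S ∉ T[0,2] ⇒ NO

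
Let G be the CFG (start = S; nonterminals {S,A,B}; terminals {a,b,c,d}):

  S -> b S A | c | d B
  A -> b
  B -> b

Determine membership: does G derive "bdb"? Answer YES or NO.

CNF form of G:
  S -> T0 X2 | T1 B | c
  A -> b
  B -> b
  T0 -> b
  T1 -> d
  X2 -> S A

Fill CYK table bottom-up:
  T[0,0] 'b' = {A,B,T0}  orig:{A,B}
  T[1,1] 'd' = {T1}  orig:{}
  T[2,2] 'b' = {A,B,T0}  orig:{A,B}
  T[0,1] 'bd' = ∅
  T[1,2] 'db' = {S}
  T[0,2] 'bdb' = ∅

S ∉ T[0,2] ⇒ NO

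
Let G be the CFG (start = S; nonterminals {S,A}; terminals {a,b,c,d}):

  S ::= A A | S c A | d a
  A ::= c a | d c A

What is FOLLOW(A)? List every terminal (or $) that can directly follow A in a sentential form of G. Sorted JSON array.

FIRST iteration:
pass 1:
  A via A→c a: +{c}
  A via A→d c A: +{d}
  S via S→A A: +{c,d}
  S: {c,d}  A: {c,d}
pass 2: done
  S: {c,d}  A: {c,d}

FOLLOW sets:
seed FOLLOW(S) with $
pass 1:
  S→A A: FOLLOW(A) ⊇ FIRST(A) = {c,d}; new: +{c,d}
  S→A A: FOLLOW(A) ⊇ FOLLOW(S) ⊇ {$}; new: +{$}
  S→S c A: FOLLOW(S) ⊇ FIRST(c) = {c}; new: +{c}
  S: {$,c}  A: {$,c,d}
pass 2: — fixpoint
  S: {$,c}  A: {$,c,d}

FOLLOW(A) = ["$", "c", "d"]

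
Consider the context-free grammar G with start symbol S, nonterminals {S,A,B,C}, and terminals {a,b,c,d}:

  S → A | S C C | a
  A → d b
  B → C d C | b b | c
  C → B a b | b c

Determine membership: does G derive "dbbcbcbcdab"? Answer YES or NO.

Convert to CNF:
  S -> S X6 | T0 T1 | a
  A -> T0 T1
  B -> C X4 | T1 T1 | c
  C -> B X5 | T1 T3
  T0 -> d
  T1 -> b
  T2 -> a
  T3 -> c
  X4 -> T0 C
  X5 -> T2 T1
  X6 -> C C

CYK fill:
  T[0,0] 'd' = {T0}  orig:{}
  T[1,1] 'b' = {T1}  orig:{}
  T[2,2] 'b' = {T1}  orig:{}
  T[3,3] 'c' = {B,T3}  orig:{B}
  T[4,4] 'b' = {T1}  orig:{}
  T[5,5] 'c' = {B,T3}  orig:{B}
  T[6,6] 'b' = {T1}  orig:{}
  T[7,7] 'c' = {B,T3}  orig:{B}
  T[8,8] 'd' = {T0}  orig:{}
  T[9,9] 'a' = {S,T2}  orig:{S}
  T[10,10] 'b' = {T1}  orig:{}
  T[0,1] 'db' = {A,S}
  T[1,2] 'bb' = {B}
  T[2,3] 'bc' = {C}
  T[3,4] 'cb' = ∅
  T[4,5] 'bc' = {C}
  T[5,6] 'cb' = ∅
  T[6,7] 'bc' = {C}
  T[7,8] 'cd' = ∅
  T[8,9] 'da' = ∅
  T[9,10] 'ab' = {X5}  orig:{}
  T[0,2] 'dbb' = ∅
  T[1,3] 'bbc' = ∅
  T[2,4] 'bcb' = ∅
  T[3,5] 'cbc' = ∅
  T[4,6] 'bcb' = ∅
  T[5,7] 'cbc' = ∅
  T[6,8] 'bcd' = ∅
  T[7,9] 'cda' = ∅
  T[8,10] 'dab' = ∅
  T[0,3] 'dbbc' = ∅
  T[1,4] 'bbcb' = ∅
  T[2,5] 'bcbc' = {X6}  orig:{}
  T[3,6] 'cbcb' = ∅
  T[4,7] 'bcbc' = {X6}  orig:{}
  T[5,8] 'cbcd' = ∅
  T[6,9] 'bcda' = ∅
  T[7,10] 'cdab' = ∅
  T[0,4] 'dbbcb' = ∅
  T[1,5] 'bbcbc' = ∅
  T[2,6] 'bcbcb' = ∅
  T[3,7] 'cbcbc' = ∅
  T[4,8] 'bcbcd' = ∅
  T[5,9] 'cbcda' = ∅
  T[6,10] 'bcdab' = ∅
  T[0,5] 'dbbcbc' = {S}
  T[1,6] 'bbcbcb' = ∅
  T[2,7] 'bcbcbc' = ∅
  T[3,8] 'cbcbcd' = ∅
  T[4,9] 'bcbcda' = ∅
  T[5,10] 'cbcdab' = ∅
  T[0,6] 'dbbcbcb' = ∅
  T[1,7] 'bbcbcbc' = ∅
  T[2,8] 'bcbcbcd' = ∅
  T[3,9] 'cbcbcda' = ∅
  T[4,10] 'bcbcdab' = ∅
  T[0,7] 'dbbcbcbc' = ∅
  T[1,8] 'bbcbcbcd' = ∅
  T[2,9] 'bcbcbcda' = ∅
  T[3,10] 'cbcbcdab' = ∅
  T[0,8] 'dbbcbcbcd' = ∅
  T[1,9] 'bbcbcbcda' = ∅
  T[2,10] 'bcbcbcdab' = ∅
  T[0,9] 'dbbcbcbcda' = ∅
  T[1,10] 'bbcbcbcdab' = ∅
  T[0,10] 'dbbcbcbcdab' = ∅

S ∉ T[0,10] ⇒ NO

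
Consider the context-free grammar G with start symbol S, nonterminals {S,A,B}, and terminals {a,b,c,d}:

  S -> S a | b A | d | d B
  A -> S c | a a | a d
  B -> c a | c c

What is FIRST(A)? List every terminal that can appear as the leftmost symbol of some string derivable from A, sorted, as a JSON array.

FIRST iteration:
[1]
  A via A→a a: +{a}
  B via B→c a: +{c}
  S via S→b A: +{b}
  S via S→d: +{d}
  FIRST[S]={b,d}  FIRST[A]={a}  FIRST[B]={c}
[2]
  A via A→S c: +{b,d}
  FIRST[S]={b,d}  FIRST[A]={a,b,d}  FIRST[B]={c}
[3] done
  FIRST[S]={b,d}  FIRST[A]={a,b,d}  FIRST[B]={c}

FIRST(A) = ["a", "b", "d"]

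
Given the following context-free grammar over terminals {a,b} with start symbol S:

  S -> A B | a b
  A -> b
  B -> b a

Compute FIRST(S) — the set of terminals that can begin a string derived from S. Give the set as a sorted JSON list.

Compute FIRST by fixpoint:
[1]
  A via A→b: +{b}
  B via B→b a: +{b}
  S via S→A B: +{b}
  S via S→a b: +{a}
  S: {a,b}  A: {b}  B: {b}
[2] (stable)
  S: {a,b}  A: {b}  B: {b}

FIRST(S) = ["a", "b"]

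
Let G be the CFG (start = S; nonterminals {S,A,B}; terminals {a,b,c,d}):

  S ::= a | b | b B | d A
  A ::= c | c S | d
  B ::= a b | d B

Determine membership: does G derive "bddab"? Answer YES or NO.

CNF form of G:
  S -> T2 B | T3 A | a | b
  A -> T0 S | c | d
  B -> T1 T2 | T3 B
  T0 -> c
  T1 -> a
  T2 -> b
  T3 -> d

Fill CYK table bottom-up:
  T[0,0] 'b' = {S,T2}  orig:{S}
  T[1,1] 'd' = {A,T3}  orig:{A}
  T[2,2] 'd' = {A,T3}  orig:{A}
  T[3,3] 'a' = {S,T1}  orig:{S}
  T[4,4] 'b' = {S,T2}  orig:{S}
  T[0,1] 'bd' = ∅
  T[1,2] 'dd' = {S}
  T[2,3] 'da' = ∅
  T[3,4] 'ab' = {B}
  T[0,2] 'bdd' = ∅
  T[1,3] 'dda' = ∅
  T[2,4] 'dab' = {B}
  T[0,3] 'bdda' = ∅
  T[1,4] 'ddab' = {B}
  T[0,4] 'bddab' = {S}

S ∈ T[0,4] ⇒ YES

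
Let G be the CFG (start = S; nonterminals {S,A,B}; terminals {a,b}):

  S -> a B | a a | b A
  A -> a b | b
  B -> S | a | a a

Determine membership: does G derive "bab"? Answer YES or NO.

CNF form of G:
  S -> T0 B | T0 T0 | T1 A
  A -> T0 T1 | b
  B -> T0 B | T0 T0 | T1 A | a
  T0 -> a
  T1 -> b

CYK table (by increasing span):
  T[0,0] 'b' = {A,T1}  orig:{A}
  T[1,1] 'a' = {B,T0}  orig:{B}
  T[2,2] 'b' = {A,T1}  orig:{A}
  T[0,1] 'ba' = ∅
  T[1,2] 'ab' = {A}
  T[0,2] 'bab' = {B,S}

S ∈ T[0,2] ⇒ YES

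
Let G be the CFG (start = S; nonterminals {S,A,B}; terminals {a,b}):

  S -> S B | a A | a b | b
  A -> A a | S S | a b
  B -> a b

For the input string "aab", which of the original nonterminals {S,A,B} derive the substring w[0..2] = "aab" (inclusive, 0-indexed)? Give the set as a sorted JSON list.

CNF form of G:
  S -> S B | T0 A | T0 T1 | b
  A -> A T0 | S S | T0 T1
  B -> T0 T1
  T0 -> a
  T1 -> b

CYK fill — only the sub-triangle for w[0..2]:
  [0..0]={T0}  "a"  orig:{}
  [1..1]={T0}  "a"  orig:{}
  [2..2]={S,T1}  "b"  orig:{S}
  [0..1]=∅  "aa"
  [1..2]={A,B,S}  "ab"
  [0..2]={S}  "aab"

Original NTs in T[0,2] deriving "aab": ["S"]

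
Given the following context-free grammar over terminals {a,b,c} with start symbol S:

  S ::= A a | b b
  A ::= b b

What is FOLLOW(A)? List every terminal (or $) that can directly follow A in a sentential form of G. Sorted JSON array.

FIRST sets, iterate to fixpoint:
round 1:
  A via A→b b: +{b}
  S via S→A a: +{b}
  FIRST[S]={b}  FIRST[A]={b}
round 2: (no change)
  FIRST[S]={b}  FIRST[A]={b}

FOLLOW iteration:
initialize: $ ∈ FOLLOW(S)
pass 1:
  S→A a: FOLLOW(A) ⊇ FIRST(a) = {a}; new: +{a}
  FOLLOW[S]={$}  FOLLOW[A]={a}
pass 2: (no change)
  FOLLOW[S]={$}  FOLLOW[A]={a}

FOLLOW(A) = ["a"]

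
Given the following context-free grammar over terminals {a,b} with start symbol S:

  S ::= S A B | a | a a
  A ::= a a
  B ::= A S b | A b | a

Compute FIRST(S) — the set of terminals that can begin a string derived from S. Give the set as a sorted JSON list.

Compute FIRST by fixpoint:
pass 1:
  A via A→a a: +{a}
  B via B→A S b: +{a}
  S via S→a: +{a}
  FIRST[S]={a}  FIRST[A]={a}  FIRST[B]={a}
pass 2: done
  FIRST[S]={a}  FIRST[A]={a}  FIRST[B]={a}

FIRST(S) = ["a"]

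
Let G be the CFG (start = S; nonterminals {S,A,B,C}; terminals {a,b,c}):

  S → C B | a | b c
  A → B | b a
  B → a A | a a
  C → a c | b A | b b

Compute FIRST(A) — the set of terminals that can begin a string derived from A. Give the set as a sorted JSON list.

FIRST iteration:
iter 1:
  A via A→b a: +{b}
  B via B→a A: +{a}
  C via C→a c: +{a}
  C via C→b A: +{b}
  S via S→C B: +{a,b}
  S: {a,b}  A: {b}  B: {a}  C: {a,b}
iter 2:
  A via A→B: +{a}
  S: {a,b}  A: {a,b}  B: {a}  C: {a,b}
iter 3: (no change)
  S: {a,b}  A: {a,b}  B: {a}  C: {a,b}

FIRST(A) = ["a", "b"]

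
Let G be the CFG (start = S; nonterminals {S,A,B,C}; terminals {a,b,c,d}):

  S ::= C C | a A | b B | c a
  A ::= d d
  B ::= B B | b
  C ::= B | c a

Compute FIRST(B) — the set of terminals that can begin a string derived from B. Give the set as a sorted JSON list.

FIRST iteration:
[1]
  A via A→d d: +{d}
  B via B→b: +{b}
  C via C→B: +{b}
  C via C→c a: +{c}
  S via S→C C: +{b,c}
  S via S→a A: +{a}
  S: {a,b,c}  A: {d}  B: {b}  C: {b,c}
[2] done
  S: {a,b,c}  A: {d}  B: {b}  C: {b,c}

FIRST(B) = ["b"]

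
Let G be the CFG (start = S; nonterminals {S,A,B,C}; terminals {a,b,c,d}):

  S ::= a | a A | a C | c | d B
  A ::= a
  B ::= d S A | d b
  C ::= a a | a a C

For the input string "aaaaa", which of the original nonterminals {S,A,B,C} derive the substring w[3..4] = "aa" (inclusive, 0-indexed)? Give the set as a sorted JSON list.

CNF form of G:
  S -> T0 B | T2 A | T2 C | a | c
  A -> a
  B -> T0 T1 | T0 X3
  C -> T2 T2 | T2 X4
  T0 -> d
  T1 -> b
  T2 -> a
  X3 -> S A
  X4 -> T2 C

CYK fill, restricted to cells inside w[3..4]:
  T[3,3] 'a' = {A,S,T2}  orig:{A,S}
  T[4,4] 'a' = {A,S,T2}  orig:{A,S}
  T[3,4] 'aa' = {C,S,X3}  orig:{C,S}

Original NTs in T[3,4] deriving "aa": ["C", "S"]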